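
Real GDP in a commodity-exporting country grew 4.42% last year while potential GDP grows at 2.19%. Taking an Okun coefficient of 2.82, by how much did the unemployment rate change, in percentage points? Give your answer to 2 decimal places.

-0.79 percentage points

Growth-rate Okun's law: g_Y = g_Y* - β × Δu, so Δu = (g_Y* - g_Y)/β.
Δu = (2.19 - 4.42)/2.82 = -2.23/2.82 = -0.79 percentage points.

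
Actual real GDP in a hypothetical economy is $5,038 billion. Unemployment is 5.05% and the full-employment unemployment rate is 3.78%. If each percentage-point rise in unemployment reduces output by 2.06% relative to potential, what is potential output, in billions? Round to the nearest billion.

$5,173 billion

Unemployment gap = 5.05 - 3.78 = 1.27 points, so output gap = -2.06 × 1.27 = -2.6162%.
Since Y = Y* × (1 + gap/100), Y* = 5038/0.973838 ≈ 5173 billion.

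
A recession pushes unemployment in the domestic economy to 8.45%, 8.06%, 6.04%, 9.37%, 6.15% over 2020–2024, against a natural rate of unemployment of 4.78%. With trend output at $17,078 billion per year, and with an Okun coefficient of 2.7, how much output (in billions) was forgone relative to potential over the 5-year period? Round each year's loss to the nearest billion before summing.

Year 2020: gap = -2.7 × (8.45 - 4.78) = -9.909%, loss ≈ 17078 × 9.909/100 ≈ 1692.
Year 2021: gap = -2.7 × (8.06 - 4.78) = -8.856%, loss ≈ 17078 × 8.856/100 ≈ 1512.
Year 2022: gap = -2.7 × (6.04 - 4.78) = -3.402%, loss ≈ 17078 × 3.402/100 ≈ 581.
Year 2023: gap = -2.7 × (9.37 - 4.78) = -12.393%, loss ≈ 17078 × 12.393/100 ≈ 2116.
Year 2024: gap = -2.7 × (6.15 - 4.78) = -3.699%, loss ≈ 17078 × 3.699/100 ≈ 632.
Total lost output = 1692 + 1512 + 581 + 2116 + 632 = 6533 billion.

$6,533 billion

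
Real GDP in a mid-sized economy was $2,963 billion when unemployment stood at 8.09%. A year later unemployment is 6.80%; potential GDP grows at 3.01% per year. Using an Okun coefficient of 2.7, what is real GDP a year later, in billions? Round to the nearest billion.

$3,155 billion

Δu = 6.8 - 8.09 = -1.29 points.
Okun's law (growth form): g_Y = g_Y* - β × Δu = 3.01 - 2.7 × (-1.29) = 3.01 + 3.483 = 6.493%.
Real GDP in the next year = 2963 × (1 + 6.493/100) = 2963 × 1.06493 ≈ 3155 billion.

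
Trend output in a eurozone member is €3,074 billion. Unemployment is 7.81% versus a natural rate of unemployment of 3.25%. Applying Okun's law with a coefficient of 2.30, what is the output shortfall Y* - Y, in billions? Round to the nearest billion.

€322 billion

Output gap = -2.30 × (7.81 - 3.25) = -2.3 × 4.56 = -10.488%.
Actual GDP ≈ 3074 × 0.89512 ≈ 2752 billion, so the shortfall is 3074 - 2752 = 322 billion.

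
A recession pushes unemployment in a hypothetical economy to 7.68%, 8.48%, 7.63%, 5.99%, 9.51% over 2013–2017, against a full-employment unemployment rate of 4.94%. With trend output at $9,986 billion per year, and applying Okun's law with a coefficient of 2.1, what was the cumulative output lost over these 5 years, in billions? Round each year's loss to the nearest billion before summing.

$3,059 billion

Year 2013: gap = -2.1 × (7.68 - 4.94) = -5.754%, loss ≈ 9986 × 5.754/100 ≈ 575.
Year 2014: gap = -2.1 × (8.48 - 4.94) = -7.434%, loss ≈ 9986 × 7.434/100 ≈ 742.
Year 2015: gap = -2.1 × (7.63 - 4.94) = -5.649%, loss ≈ 9986 × 5.649/100 ≈ 564.
Year 2016: gap = -2.1 × (5.99 - 4.94) = -2.205%, loss ≈ 9986 × 2.205/100 ≈ 220.
Year 2017: gap = -2.1 × (9.51 - 4.94) = -9.597%, loss ≈ 9986 × 9.597/100 ≈ 958.
Total lost output = 575 + 742 + 564 + 220 + 958 = 3059 billion.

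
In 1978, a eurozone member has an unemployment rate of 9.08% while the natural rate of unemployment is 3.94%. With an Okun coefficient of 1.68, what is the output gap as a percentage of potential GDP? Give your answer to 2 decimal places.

-8.64%

The unemployment gap is 9.08 - 3.94 = 5.14 percentage points.
Okun's law gives an output gap of -1.68 × 5.14 = -8.6352%, i.e. 8.64% below potential.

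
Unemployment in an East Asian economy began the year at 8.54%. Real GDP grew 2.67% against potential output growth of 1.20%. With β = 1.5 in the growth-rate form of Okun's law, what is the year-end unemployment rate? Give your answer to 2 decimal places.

7.56%

Growth-rate Okun's law: g_Y = g_Y* - β × Δu, so Δu = (g_Y* - g_Y)/β.
Δu = (1.2 - 2.67)/1.5 = -1.47/1.5 = -0.98 percentage points.
Year-end unemployment = 8.54 - 0.98 = 7.56%.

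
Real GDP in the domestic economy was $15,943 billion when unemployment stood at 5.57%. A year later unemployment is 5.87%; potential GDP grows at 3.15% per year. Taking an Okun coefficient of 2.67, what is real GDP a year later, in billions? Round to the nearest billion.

Δu = 5.87 - 5.57 = 0.3 points.
Okun's law (growth form): g_Y = g_Y* - β × Δu = 3.15 - 2.67 × (0.30) = 3.15 - 0.801 = 2.349%.
Real GDP in the next year = 15943 × (1 + 2.349/100) = 15943 × 1.02349 ≈ 16318 billion.

$16,318 billion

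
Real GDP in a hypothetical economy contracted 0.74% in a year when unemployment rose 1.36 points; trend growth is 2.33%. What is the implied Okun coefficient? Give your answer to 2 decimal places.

Growth form: g_Y = g_Y* - β × Δu, so β = (g_Y* - g_Y)/Δu.
β = (2.33 + 0.74)/1.36 = 3.07/1.36 = 2.26.

β ≈ 2.26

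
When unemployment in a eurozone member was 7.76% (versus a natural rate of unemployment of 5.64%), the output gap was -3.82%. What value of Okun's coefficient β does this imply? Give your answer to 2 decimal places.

β ≈ 1.80

Okun's law: output gap = -β × (u - u*).
-3.82 = -β × (7.76 - 5.64) = -β × 2.12, so β = 3.82/2.12 = 1.80.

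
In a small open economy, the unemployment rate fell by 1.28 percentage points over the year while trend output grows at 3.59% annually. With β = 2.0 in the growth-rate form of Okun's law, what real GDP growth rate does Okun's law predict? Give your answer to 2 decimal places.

6.15%

Growth-rate Okun's law: g_Y = g_Y* - β × Δu.
g_Y = 3.59 - 2.0 × (-1.28) = 3.59 + 2.56 = 6.15%, i.e. 6.15% to 2 d.p.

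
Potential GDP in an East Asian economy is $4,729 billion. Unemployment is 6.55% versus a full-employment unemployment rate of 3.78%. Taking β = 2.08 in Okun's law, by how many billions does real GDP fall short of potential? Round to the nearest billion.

Output gap = -2.08 × (6.55 - 3.78) = -2.08 × 2.77 = -5.7616%.
Actual GDP ≈ 4729 × 0.942384 ≈ 4457 billion, so the shortfall is 4729 - 4457 = 272 billion.

$272 billion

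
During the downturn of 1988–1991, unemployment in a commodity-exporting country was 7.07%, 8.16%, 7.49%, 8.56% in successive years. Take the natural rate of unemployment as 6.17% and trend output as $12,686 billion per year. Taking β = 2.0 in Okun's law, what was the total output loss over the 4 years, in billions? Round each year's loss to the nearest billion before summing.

Year 1988: gap = -2.0 × (7.07 - 6.17) = -1.8%, loss ≈ 12686 × 1.8/100 ≈ 228.
Year 1989: gap = -2.0 × (8.16 - 6.17) = -3.98%, loss ≈ 12686 × 3.98/100 ≈ 505.
Year 1990: gap = -2.0 × (7.49 - 6.17) = -2.64%, loss ≈ 12686 × 2.64/100 ≈ 335.
Year 1991: gap = -2.0 × (8.56 - 6.17) = -4.78%, loss ≈ 12686 × 4.78/100 ≈ 606.
Total lost output = 228 + 505 + 335 + 606 = 1674 billion.

$1,674 billion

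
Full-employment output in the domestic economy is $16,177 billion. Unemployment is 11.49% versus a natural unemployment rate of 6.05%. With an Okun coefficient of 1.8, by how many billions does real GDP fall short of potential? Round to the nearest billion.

Output gap = -1.8 × (11.49 - 6.05) = -1.8 × 5.44 = -9.792%.
Actual GDP ≈ 16177 × 0.90208 ≈ 14593 billion, so the shortfall is 16177 - 14593 = 1584 billion.

$1,584 billion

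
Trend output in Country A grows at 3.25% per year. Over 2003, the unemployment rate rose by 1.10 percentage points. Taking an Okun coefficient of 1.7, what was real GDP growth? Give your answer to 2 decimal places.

Growth-rate Okun's law: g_Y = g_Y* - β × Δu.
g_Y = 3.25 - 1.7 × (1.10) = 3.25 - 1.87 = 1.38%, i.e. 1.38% to 2 d.p.

1.38%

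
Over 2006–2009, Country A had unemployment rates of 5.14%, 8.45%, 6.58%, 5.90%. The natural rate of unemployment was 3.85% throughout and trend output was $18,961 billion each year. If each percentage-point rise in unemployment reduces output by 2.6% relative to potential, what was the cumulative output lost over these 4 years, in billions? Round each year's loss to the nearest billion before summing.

$5,261 billion

Year 2006: gap = -2.6 × (5.14 - 3.85) = -3.354%, loss ≈ 18961 × 3.354/100 ≈ 636.
Year 2007: gap = -2.6 × (8.45 - 3.85) = -11.96%, loss ≈ 18961 × 11.96/100 ≈ 2268.
Year 2008: gap = -2.6 × (6.58 - 3.85) = -7.098%, loss ≈ 18961 × 7.098/100 ≈ 1346.
Year 2009: gap = -2.6 × (5.9 - 3.85) = -5.33%, loss ≈ 18961 × 5.33/100 ≈ 1011.
Total lost output = 636 + 2268 + 1346 + 1011 = 5261 billion.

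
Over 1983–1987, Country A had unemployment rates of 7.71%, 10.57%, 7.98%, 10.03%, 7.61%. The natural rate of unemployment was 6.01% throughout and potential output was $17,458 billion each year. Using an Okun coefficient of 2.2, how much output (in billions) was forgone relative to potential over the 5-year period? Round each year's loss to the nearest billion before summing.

$5,320 billion

Year 1983: gap = -2.2 × (7.71 - 6.01) = -3.74%, loss ≈ 17458 × 3.74/100 ≈ 653.
Year 1984: gap = -2.2 × (10.57 - 6.01) = -10.032%, loss ≈ 17458 × 10.032/100 ≈ 1751.
Year 1985: gap = -2.2 × (7.98 - 6.01) = -4.334%, loss ≈ 17458 × 4.334/100 ≈ 757.
Year 1986: gap = -2.2 × (10.03 - 6.01) = -8.844%, loss ≈ 17458 × 8.844/100 ≈ 1544.
Year 1987: gap = -2.2 × (7.61 - 6.01) = -3.52%, loss ≈ 17458 × 3.52/100 ≈ 615.
Total lost output = 653 + 1751 + 757 + 1544 + 615 = 5320 billion.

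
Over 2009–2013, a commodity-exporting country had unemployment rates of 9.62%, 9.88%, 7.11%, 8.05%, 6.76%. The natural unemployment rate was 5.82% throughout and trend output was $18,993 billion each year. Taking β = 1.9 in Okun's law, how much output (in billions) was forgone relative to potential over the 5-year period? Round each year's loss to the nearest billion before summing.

$4,446 billion

Year 2009: gap = -1.9 × (9.62 - 5.82) = -7.22%, loss ≈ 18993 × 7.22/100 ≈ 1371.
Year 2010: gap = -1.9 × (9.88 - 5.82) = -7.714%, loss ≈ 18993 × 7.714/100 ≈ 1465.
Year 2011: gap = -1.9 × (7.11 - 5.82) = -2.451%, loss ≈ 18993 × 2.451/100 ≈ 466.
Year 2012: gap = -1.9 × (8.05 - 5.82) = -4.237%, loss ≈ 18993 × 4.237/100 ≈ 805.
Year 2013: gap = -1.9 × (6.76 - 5.82) = -1.786%, loss ≈ 18993 × 1.786/100 ≈ 339.
Total lost output = 1371 + 1465 + 466 + 805 + 339 = 4446 billion.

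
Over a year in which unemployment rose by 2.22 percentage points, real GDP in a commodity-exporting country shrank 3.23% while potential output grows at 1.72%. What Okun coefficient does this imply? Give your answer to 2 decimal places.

β ≈ 2.23

Growth form: g_Y = g_Y* - β × Δu, so β = (g_Y* - g_Y)/Δu.
β = (1.72 + 3.23)/2.22 = 4.95/2.22 = 2.23.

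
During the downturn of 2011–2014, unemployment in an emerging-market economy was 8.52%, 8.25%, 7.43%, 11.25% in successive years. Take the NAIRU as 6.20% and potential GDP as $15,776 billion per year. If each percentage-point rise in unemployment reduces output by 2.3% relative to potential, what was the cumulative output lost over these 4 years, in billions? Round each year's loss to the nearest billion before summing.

Year 2011: gap = -2.3 × (8.52 - 6.2) = -5.336%, loss ≈ 15776 × 5.336/100 ≈ 842.
Year 2012: gap = -2.3 × (8.25 - 6.2) = -4.715%, loss ≈ 15776 × 4.715/100 ≈ 744.
Year 2013: gap = -2.3 × (7.43 - 6.2) = -2.829%, loss ≈ 15776 × 2.829/100 ≈ 446.
Year 2014: gap = -2.3 × (11.25 - 6.2) = -11.615%, loss ≈ 15776 × 11.615/100 ≈ 1832.
Total lost output = 842 + 744 + 446 + 1832 = 3864 billion.

$3,864 billion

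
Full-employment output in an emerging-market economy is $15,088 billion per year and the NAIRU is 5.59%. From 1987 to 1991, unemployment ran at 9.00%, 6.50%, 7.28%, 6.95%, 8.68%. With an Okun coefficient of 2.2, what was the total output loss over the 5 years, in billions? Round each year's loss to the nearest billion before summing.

$3,472 billion

Year 1987: gap = -2.2 × (9 - 5.59) = -7.502%, loss ≈ 15088 × 7.502/100 ≈ 1132.
Year 1988: gap = -2.2 × (6.5 - 5.59) = -2.002%, loss ≈ 15088 × 2.002/100 ≈ 302.
Year 1989: gap = -2.2 × (7.28 - 5.59) = -3.718%, loss ≈ 15088 × 3.718/100 ≈ 561.
Year 1990: gap = -2.2 × (6.95 - 5.59) = -2.992%, loss ≈ 15088 × 2.992/100 ≈ 451.
Year 1991: gap = -2.2 × (8.68 - 5.59) = -6.798%, loss ≈ 15088 × 6.798/100 ≈ 1026.
Total lost output = 1132 + 302 + 561 + 451 + 1026 = 3472 billion.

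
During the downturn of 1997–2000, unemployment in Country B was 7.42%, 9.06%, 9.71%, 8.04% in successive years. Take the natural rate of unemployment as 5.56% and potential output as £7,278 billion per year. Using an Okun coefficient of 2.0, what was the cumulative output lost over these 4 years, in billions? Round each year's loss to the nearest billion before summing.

£1,745 billion

Year 1997: gap = -2.0 × (7.42 - 5.56) = -3.72%, loss ≈ 7278 × 3.72/100 ≈ 271.
Year 1998: gap = -2.0 × (9.06 - 5.56) = -7%, loss ≈ 7278 × 7/100 ≈ 509.
Year 1999: gap = -2.0 × (9.71 - 5.56) = -8.3%, loss ≈ 7278 × 8.3/100 ≈ 604.
Year 2000: gap = -2.0 × (8.04 - 5.56) = -4.96%, loss ≈ 7278 × 4.96/100 ≈ 361.
Total lost output = 271 + 509 + 604 + 361 = 1745 billion.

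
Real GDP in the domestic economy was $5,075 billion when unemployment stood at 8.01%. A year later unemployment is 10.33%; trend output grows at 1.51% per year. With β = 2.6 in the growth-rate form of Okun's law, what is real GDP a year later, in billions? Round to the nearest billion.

Δu = 10.33 - 8.01 = 2.32 points.
Okun's law (growth form): g_Y = g_Y* - β × Δu = 1.51 - 2.6 × (2.32) = 1.51 - 6.032 = -4.522%.
Real GDP in the next year = 5075 × (1 - 4.522/100) = 5075 × 0.95478 ≈ 4846 billion.

$4,846 billion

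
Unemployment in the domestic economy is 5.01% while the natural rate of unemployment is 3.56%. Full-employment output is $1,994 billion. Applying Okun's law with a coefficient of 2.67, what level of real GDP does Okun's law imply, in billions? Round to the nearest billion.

$1,917 billion

Unemployment gap = 5.01 - 3.56 = 1.45 points, so the output gap is -2.67 × 1.45 = -3.8715%.
Actual GDP = 1994 × (1 - 3.8715/100) = 1994 × 0.961285 ≈ 1917 billion.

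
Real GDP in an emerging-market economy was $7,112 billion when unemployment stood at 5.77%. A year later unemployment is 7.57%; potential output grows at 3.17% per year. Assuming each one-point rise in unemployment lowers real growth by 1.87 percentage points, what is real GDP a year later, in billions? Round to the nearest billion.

$7,098 billion

Δu = 7.57 - 5.77 = 1.8 points.
Okun's law (growth form): g_Y = g_Y* - β × Δu = 3.17 - 1.87 × (1.80) = 3.17 - 3.366 = -0.196%.
Real GDP in the next year = 7112 × (1 - 0.196/100) = 7112 × 0.99804 ≈ 7098 billion.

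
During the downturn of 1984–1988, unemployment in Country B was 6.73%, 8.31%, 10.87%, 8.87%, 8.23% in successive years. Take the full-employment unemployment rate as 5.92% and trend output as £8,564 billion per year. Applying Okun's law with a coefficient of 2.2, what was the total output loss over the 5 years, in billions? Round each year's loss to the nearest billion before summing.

£2,527 billion

Year 1984: gap = -2.2 × (6.73 - 5.92) = -1.782%, loss ≈ 8564 × 1.782/100 ≈ 153.
Year 1985: gap = -2.2 × (8.31 - 5.92) = -5.258%, loss ≈ 8564 × 5.258/100 ≈ 450.
Year 1986: gap = -2.2 × (10.87 - 5.92) = -10.89%, loss ≈ 8564 × 10.89/100 ≈ 933.
Year 1987: gap = -2.2 × (8.87 - 5.92) = -6.49%, loss ≈ 8564 × 6.49/100 ≈ 556.
Year 1988: gap = -2.2 × (8.23 - 5.92) = -5.082%, loss ≈ 8564 × 5.082/100 ≈ 435.
Total lost output = 153 + 450 + 933 + 556 + 435 = 2527 billion.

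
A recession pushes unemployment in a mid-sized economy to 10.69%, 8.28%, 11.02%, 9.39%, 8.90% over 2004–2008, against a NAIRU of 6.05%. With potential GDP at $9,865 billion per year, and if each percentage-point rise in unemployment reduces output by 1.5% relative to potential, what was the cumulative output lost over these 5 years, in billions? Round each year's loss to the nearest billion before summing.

Year 2004: gap = -1.5 × (10.69 - 6.05) = -6.96%, loss ≈ 9865 × 6.96/100 ≈ 687.
Year 2005: gap = -1.5 × (8.28 - 6.05) = -3.345%, loss ≈ 9865 × 3.345/100 ≈ 330.
Year 2006: gap = -1.5 × (11.02 - 6.05) = -7.455%, loss ≈ 9865 × 7.455/100 ≈ 735.
Year 2007: gap = -1.5 × (9.39 - 6.05) = -5.01%, loss ≈ 9865 × 5.01/100 ≈ 494.
Year 2008: gap = -1.5 × (8.9 - 6.05) = -4.275%, loss ≈ 9865 × 4.275/100 ≈ 422.
Total lost output = 687 + 330 + 735 + 494 + 422 = 2668 billion.

$2,668 billion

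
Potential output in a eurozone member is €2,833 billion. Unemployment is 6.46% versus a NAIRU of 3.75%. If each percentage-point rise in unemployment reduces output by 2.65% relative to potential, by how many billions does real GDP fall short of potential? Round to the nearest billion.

€203 billion

Output gap = -2.65 × (6.46 - 3.75) = -2.65 × 2.71 = -7.1815%.
Actual GDP ≈ 2833 × 0.928185 ≈ 2630 billion, so the shortfall is 2833 - 2630 = 203 billion.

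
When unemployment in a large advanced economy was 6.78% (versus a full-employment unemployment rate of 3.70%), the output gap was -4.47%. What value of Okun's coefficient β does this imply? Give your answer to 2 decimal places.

β ≈ 1.45

Okun's law: output gap = -β × (u - u*).
-4.47 = -β × (6.78 - 3.7) = -β × 3.08, so β = 4.47/3.08 = 1.45.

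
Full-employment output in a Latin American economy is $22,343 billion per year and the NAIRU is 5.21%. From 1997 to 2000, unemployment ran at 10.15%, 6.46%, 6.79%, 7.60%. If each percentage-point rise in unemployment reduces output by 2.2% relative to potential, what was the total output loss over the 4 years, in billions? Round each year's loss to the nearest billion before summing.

$4,994 billion

Year 1997: gap = -2.2 × (10.15 - 5.21) = -10.868%, loss ≈ 22343 × 10.868/100 ≈ 2428.
Year 1998: gap = -2.2 × (6.46 - 5.21) = -2.75%, loss ≈ 22343 × 2.75/100 ≈ 614.
Year 1999: gap = -2.2 × (6.79 - 5.21) = -3.476%, loss ≈ 22343 × 3.476/100 ≈ 777.
Year 2000: gap = -2.2 × (7.6 - 5.21) = -5.258%, loss ≈ 22343 × 5.258/100 ≈ 1175.
Total lost output = 2428 + 614 + 777 + 1175 = 4994 billion.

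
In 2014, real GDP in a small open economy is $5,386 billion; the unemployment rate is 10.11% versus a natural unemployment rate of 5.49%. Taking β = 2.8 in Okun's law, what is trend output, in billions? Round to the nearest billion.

Unemployment gap = 10.11 - 5.49 = 4.62 points, so output gap = -2.8 × 4.62 = -12.936%.
Since Y = Y* × (1 + gap/100), Y* = 5386/0.87064 ≈ 6186 billion.

$6,186 billion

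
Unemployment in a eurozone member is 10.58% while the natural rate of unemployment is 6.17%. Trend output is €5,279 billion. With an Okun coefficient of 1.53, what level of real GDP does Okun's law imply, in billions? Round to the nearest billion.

€4,923 billion

Unemployment gap = 10.58 - 6.17 = 4.41 points, so the output gap is -1.53 × 4.41 = -6.7473%.
Actual GDP = 5279 × (1 - 6.7473/100) = 5279 × 0.932527 ≈ 4923 billion.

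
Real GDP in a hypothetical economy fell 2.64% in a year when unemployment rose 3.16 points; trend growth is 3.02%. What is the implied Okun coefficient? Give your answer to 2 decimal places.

Growth form: g_Y = g_Y* - β × Δu, so β = (g_Y* - g_Y)/Δu.
β = (3.02 + 2.64)/3.16 = 5.66/3.16 = 1.79.

β ≈ 1.79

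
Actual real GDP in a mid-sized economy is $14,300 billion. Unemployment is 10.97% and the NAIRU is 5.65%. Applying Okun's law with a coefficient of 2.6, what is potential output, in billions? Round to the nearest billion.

Unemployment gap = 10.97 - 5.65 = 5.32 points, so output gap = -2.6 × 5.32 = -13.832%.
Since Y = Y* × (1 + gap/100), Y* = 14300/0.86168 ≈ 16595 billion.

$16,595 billion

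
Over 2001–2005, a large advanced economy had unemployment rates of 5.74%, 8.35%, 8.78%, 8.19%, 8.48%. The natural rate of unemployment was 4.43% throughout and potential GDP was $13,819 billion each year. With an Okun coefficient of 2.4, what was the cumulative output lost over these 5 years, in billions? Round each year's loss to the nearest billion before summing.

Year 2001: gap = -2.4 × (5.74 - 4.43) = -3.144%, loss ≈ 13819 × 3.144/100 ≈ 434.
Year 2002: gap = -2.4 × (8.35 - 4.43) = -9.408%, loss ≈ 13819 × 9.408/100 ≈ 1300.
Year 2003: gap = -2.4 × (8.78 - 4.43) = -10.44%, loss ≈ 13819 × 10.44/100 ≈ 1443.
Year 2004: gap = -2.4 × (8.19 - 4.43) = -9.024%, loss ≈ 13819 × 9.024/100 ≈ 1247.
Year 2005: gap = -2.4 × (8.48 - 4.43) = -9.72%, loss ≈ 13819 × 9.72/100 ≈ 1343.
Total lost output = 434 + 1300 + 1443 + 1247 + 1343 = 5767 billion.

$5,767 billion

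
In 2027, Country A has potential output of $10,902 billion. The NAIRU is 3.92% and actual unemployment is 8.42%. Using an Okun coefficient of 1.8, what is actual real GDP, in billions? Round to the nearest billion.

Unemployment gap = 8.42 - 3.92 = 4.5 points, so the output gap is -1.8 × 4.5 = -8.1%.
Actual GDP = 10902 × (1 - 8.1/100) = 10902 × 0.919 ≈ 10019 billion.

$10,019 billion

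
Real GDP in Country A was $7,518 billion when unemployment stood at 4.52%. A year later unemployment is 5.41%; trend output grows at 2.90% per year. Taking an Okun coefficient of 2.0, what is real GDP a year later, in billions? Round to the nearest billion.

Δu = 5.41 - 4.52 = 0.89 points.
Okun's law (growth form): g_Y = g_Y* - β × Δu = 2.90 - 2.0 × (0.89) = 2.9 - 1.78 = 1.12%.
Real GDP in the next year = 7518 × (1 + 1.12/100) = 7518 × 1.0112 ≈ 7602 billion.

$7,602 billion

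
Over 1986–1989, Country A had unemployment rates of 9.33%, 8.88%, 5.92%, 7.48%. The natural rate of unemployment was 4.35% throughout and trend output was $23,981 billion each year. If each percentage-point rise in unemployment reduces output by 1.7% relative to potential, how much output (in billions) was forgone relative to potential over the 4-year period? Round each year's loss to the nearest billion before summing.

Year 1986: gap = -1.7 × (9.33 - 4.35) = -8.466%, loss ≈ 23981 × 8.466/100 ≈ 2030.
Year 1987: gap = -1.7 × (8.88 - 4.35) = -7.701%, loss ≈ 23981 × 7.701/100 ≈ 1847.
Year 1988: gap = -1.7 × (5.92 - 4.35) = -2.669%, loss ≈ 23981 × 2.669/100 ≈ 640.
Year 1989: gap = -1.7 × (7.48 - 4.35) = -5.321%, loss ≈ 23981 × 5.321/100 ≈ 1276.
Total lost output = 2030 + 1847 + 640 + 1276 = 5793 billion.

$5,793 billion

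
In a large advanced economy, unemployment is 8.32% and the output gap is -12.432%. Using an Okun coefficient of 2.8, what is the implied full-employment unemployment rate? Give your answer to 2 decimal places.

3.88%

From Okun's law, u - u* = -(output gap)/β = -(-12.432)/2.8 = 4.44 points.
So u* = 8.32 - 4.44 = 3.88%.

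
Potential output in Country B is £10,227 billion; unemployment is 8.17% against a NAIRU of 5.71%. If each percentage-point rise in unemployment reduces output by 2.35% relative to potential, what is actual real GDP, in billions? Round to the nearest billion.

£9,636 billion

Unemployment gap = 8.17 - 5.71 = 2.46 points, so the output gap is -2.35 × 2.46 = -5.781%.
Actual GDP = 10227 × (1 - 5.781/100) = 10227 × 0.94219 ≈ 9636 billion.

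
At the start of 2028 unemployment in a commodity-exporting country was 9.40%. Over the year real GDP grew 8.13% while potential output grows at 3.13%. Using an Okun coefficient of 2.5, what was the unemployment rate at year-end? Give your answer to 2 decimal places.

7.40%

Growth-rate Okun's law: g_Y = g_Y* - β × Δu, so Δu = (g_Y* - g_Y)/β.
Δu = (3.13 - 8.13)/2.5 = -5/2.5 = -2.00 percentage points.
Year-end unemployment = 9.4 - 2 = 7.40%.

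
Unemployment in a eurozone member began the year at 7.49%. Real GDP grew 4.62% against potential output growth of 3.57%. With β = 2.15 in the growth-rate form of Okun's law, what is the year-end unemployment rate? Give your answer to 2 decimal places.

7.00%

Growth-rate Okun's law: g_Y = g_Y* - β × Δu, so Δu = (g_Y* - g_Y)/β.
Δu = (3.57 - 4.62)/2.15 = -1.05/2.15 = -0.49 percentage points.
Year-end unemployment = 7.49 - 0.49 = 7.00%.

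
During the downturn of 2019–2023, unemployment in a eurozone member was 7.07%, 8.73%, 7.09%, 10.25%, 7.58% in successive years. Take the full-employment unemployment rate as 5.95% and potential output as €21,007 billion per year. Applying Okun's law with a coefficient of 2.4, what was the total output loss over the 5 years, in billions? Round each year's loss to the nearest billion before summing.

Year 2019: gap = -2.4 × (7.07 - 5.95) = -2.688%, loss ≈ 21007 × 2.688/100 ≈ 565.
Year 2020: gap = -2.4 × (8.73 - 5.95) = -6.672%, loss ≈ 21007 × 6.672/100 ≈ 1402.
Year 2021: gap = -2.4 × (7.09 - 5.95) = -2.736%, loss ≈ 21007 × 2.736/100 ≈ 575.
Year 2022: gap = -2.4 × (10.25 - 5.95) = -10.32%, loss ≈ 21007 × 10.32/100 ≈ 2168.
Year 2023: gap = -2.4 × (7.58 - 5.95) = -3.912%, loss ≈ 21007 × 3.912/100 ≈ 822.
Total lost output = 565 + 1402 + 575 + 2168 + 822 = 5532 billion.

€5,532 billion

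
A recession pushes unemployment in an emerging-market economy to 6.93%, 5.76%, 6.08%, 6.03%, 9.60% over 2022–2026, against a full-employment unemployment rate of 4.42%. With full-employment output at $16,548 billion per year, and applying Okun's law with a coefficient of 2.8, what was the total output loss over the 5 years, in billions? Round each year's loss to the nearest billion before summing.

Year 2022: gap = -2.8 × (6.93 - 4.42) = -7.028%, loss ≈ 16548 × 7.028/100 ≈ 1163.
Year 2023: gap = -2.8 × (5.76 - 4.42) = -3.752%, loss ≈ 16548 × 3.752/100 ≈ 621.
Year 2024: gap = -2.8 × (6.08 - 4.42) = -4.648%, loss ≈ 16548 × 4.648/100 ≈ 769.
Year 2025: gap = -2.8 × (6.03 - 4.42) = -4.508%, loss ≈ 16548 × 4.508/100 ≈ 746.
Year 2026: gap = -2.8 × (9.6 - 4.42) = -14.504%, loss ≈ 16548 × 14.504/100 ≈ 2400.
Total lost output = 1163 + 621 + 769 + 746 + 2400 = 5699 billion.

$5,699 billion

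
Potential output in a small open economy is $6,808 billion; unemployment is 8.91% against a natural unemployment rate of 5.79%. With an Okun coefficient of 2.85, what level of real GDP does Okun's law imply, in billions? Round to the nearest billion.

$6,203 billion

Unemployment gap = 8.91 - 5.79 = 3.12 points, so the output gap is -2.85 × 3.12 = -8.892%.
Actual GDP = 6808 × (1 - 8.892/100) = 6808 × 0.91108 ≈ 6203 billion.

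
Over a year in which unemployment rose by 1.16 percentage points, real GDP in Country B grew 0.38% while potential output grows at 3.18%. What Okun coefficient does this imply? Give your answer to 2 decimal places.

Growth form: g_Y = g_Y* - β × Δu, so β = (g_Y* - g_Y)/Δu.
β = (3.18 - 0.38)/1.16 = 2.8/1.16 = 2.41.

β ≈ 2.41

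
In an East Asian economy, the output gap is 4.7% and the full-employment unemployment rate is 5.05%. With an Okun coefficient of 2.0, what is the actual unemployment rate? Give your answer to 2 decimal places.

From Okun's law, u - u* = -(output gap)/β = -(4.7)/2.0 = -2.35 points.
So u = 5.05 - 2.35 = 2.70%.

2.70%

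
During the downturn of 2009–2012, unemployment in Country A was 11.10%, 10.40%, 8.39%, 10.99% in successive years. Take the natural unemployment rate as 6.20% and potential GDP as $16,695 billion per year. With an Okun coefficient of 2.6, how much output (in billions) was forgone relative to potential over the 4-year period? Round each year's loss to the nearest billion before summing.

$6,980 billion

Year 2009: gap = -2.6 × (11.1 - 6.2) = -12.74%, loss ≈ 16695 × 12.74/100 ≈ 2127.
Year 2010: gap = -2.6 × (10.4 - 6.2) = -10.92%, loss ≈ 16695 × 10.92/100 ≈ 1823.
Year 2011: gap = -2.6 × (8.39 - 6.2) = -5.694%, loss ≈ 16695 × 5.694/100 ≈ 951.
Year 2012: gap = -2.6 × (10.99 - 6.2) = -12.454%, loss ≈ 16695 × 12.454/100 ≈ 2079.
Total lost output = 2127 + 1823 + 951 + 2079 = 6980 billion.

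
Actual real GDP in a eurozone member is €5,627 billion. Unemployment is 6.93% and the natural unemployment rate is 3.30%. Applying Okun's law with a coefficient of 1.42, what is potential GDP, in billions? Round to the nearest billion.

€5,933 billion

Unemployment gap = 6.93 - 3.3 = 3.63 points, so output gap = -1.42 × 3.63 = -5.1546%.
Since Y = Y* × (1 + gap/100), Y* = 5627/0.948454 ≈ 5933 billion.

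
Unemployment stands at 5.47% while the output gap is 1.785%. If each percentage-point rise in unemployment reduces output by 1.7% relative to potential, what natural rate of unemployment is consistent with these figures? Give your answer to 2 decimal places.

From Okun's law, u - u* = -(output gap)/β = -(1.785)/1.7 = -1.05 points.
So u* = 5.47 + 1.05 = 6.52%.

6.52%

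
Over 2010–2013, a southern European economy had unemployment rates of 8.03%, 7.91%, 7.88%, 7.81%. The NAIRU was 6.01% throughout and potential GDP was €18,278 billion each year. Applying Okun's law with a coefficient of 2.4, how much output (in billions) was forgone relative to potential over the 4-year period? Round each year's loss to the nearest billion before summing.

Year 2010: gap = -2.4 × (8.03 - 6.01) = -4.848%, loss ≈ 18278 × 4.848/100 ≈ 886.
Year 2011: gap = -2.4 × (7.91 - 6.01) = -4.56%, loss ≈ 18278 × 4.56/100 ≈ 833.
Year 2012: gap = -2.4 × (7.88 - 6.01) = -4.488%, loss ≈ 18278 × 4.488/100 ≈ 820.
Year 2013: gap = -2.4 × (7.81 - 6.01) = -4.32%, loss ≈ 18278 × 4.32/100 ≈ 790.
Total lost output = 886 + 833 + 820 + 790 = 3329 billion.

€3,329 billion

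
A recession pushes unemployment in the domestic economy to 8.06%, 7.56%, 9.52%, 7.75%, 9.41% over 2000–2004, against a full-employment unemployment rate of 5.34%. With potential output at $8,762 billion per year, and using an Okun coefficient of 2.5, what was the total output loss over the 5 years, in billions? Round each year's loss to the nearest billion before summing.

Year 2000: gap = -2.5 × (8.06 - 5.34) = -6.8%, loss ≈ 8762 × 6.8/100 ≈ 596.
Year 2001: gap = -2.5 × (7.56 - 5.34) = -5.55%, loss ≈ 8762 × 5.55/100 ≈ 486.
Year 2002: gap = -2.5 × (9.52 - 5.34) = -10.45%, loss ≈ 8762 × 10.45/100 ≈ 916.
Year 2003: gap = -2.5 × (7.75 - 5.34) = -6.025%, loss ≈ 8762 × 6.025/100 ≈ 528.
Year 2004: gap = -2.5 × (9.41 - 5.34) = -10.175%, loss ≈ 8762 × 10.175/100 ≈ 892.
Total lost output = 596 + 486 + 916 + 528 + 892 = 3418 billion.

$3,418 billion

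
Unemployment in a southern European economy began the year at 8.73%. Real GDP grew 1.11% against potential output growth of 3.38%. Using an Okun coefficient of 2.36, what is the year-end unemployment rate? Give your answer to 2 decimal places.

9.69%

Growth-rate Okun's law: g_Y = g_Y* - β × Δu, so Δu = (g_Y* - g_Y)/β.
Δu = (3.38 - 1.11)/2.36 = 2.27/2.36 = 0.96 percentage points.
Year-end unemployment = 8.73 + 0.96 = 9.69%.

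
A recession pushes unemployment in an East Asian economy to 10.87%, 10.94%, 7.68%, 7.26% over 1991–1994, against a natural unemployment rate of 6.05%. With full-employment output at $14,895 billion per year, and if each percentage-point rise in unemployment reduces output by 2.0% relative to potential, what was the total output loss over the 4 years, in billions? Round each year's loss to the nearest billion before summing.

Year 1991: gap = -2.0 × (10.87 - 6.05) = -9.64%, loss ≈ 14895 × 9.64/100 ≈ 1436.
Year 1992: gap = -2.0 × (10.94 - 6.05) = -9.78%, loss ≈ 14895 × 9.78/100 ≈ 1457.
Year 1993: gap = -2.0 × (7.68 - 6.05) = -3.26%, loss ≈ 14895 × 3.26/100 ≈ 486.
Year 1994: gap = -2.0 × (7.26 - 6.05) = -2.42%, loss ≈ 14895 × 2.42/100 ≈ 360.
Total lost output = 1436 + 1457 + 486 + 360 = 3739 billion.

$3,739 billion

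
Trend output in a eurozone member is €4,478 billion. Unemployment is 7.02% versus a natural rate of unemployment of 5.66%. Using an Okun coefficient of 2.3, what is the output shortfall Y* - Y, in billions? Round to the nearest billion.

Output gap = -2.3 × (7.02 - 5.66) = -2.3 × 1.36 = -3.128%.
Actual GDP ≈ 4478 × 0.96872 ≈ 4338 billion, so the shortfall is 4478 - 4338 = 140 billion.

€140 billion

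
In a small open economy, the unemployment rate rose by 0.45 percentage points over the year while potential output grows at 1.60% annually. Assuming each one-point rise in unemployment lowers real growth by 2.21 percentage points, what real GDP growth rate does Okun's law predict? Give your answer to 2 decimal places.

Growth-rate Okun's law: g_Y = g_Y* - β × Δu.
g_Y = 1.60 - 2.21 × (0.45) = 1.6 - 0.9945 = 0.6055%, i.e. 0.61% to 2 d.p.

0.61%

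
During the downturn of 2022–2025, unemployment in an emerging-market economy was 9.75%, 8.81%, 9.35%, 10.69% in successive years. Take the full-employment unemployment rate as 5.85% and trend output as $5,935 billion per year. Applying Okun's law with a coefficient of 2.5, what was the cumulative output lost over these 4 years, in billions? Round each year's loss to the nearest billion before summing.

$2,255 billion

Year 2022: gap = -2.5 × (9.75 - 5.85) = -9.75%, loss ≈ 5935 × 9.75/100 ≈ 579.
Year 2023: gap = -2.5 × (8.81 - 5.85) = -7.4%, loss ≈ 5935 × 7.4/100 ≈ 439.
Year 2024: gap = -2.5 × (9.35 - 5.85) = -8.75%, loss ≈ 5935 × 8.75/100 ≈ 519.
Year 2025: gap = -2.5 × (10.69 - 5.85) = -12.1%, loss ≈ 5935 × 12.1/100 ≈ 718.
Total lost output = 579 + 439 + 519 + 718 = 2255 billion.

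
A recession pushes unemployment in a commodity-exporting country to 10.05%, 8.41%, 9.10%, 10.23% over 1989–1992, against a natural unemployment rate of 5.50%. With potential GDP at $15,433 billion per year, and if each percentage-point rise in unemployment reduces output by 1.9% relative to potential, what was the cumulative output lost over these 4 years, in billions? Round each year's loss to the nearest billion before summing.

Year 1989: gap = -1.9 × (10.05 - 5.5) = -8.645%, loss ≈ 15433 × 8.645/100 ≈ 1334.
Year 1990: gap = -1.9 × (8.41 - 5.5) = -5.529%, loss ≈ 15433 × 5.529/100 ≈ 853.
Year 1991: gap = -1.9 × (9.1 - 5.5) = -6.84%, loss ≈ 15433 × 6.84/100 ≈ 1056.
Year 1992: gap = -1.9 × (10.23 - 5.5) = -8.987%, loss ≈ 15433 × 8.987/100 ≈ 1387.
Total lost output = 1334 + 853 + 1056 + 1387 = 4630 billion.

$4,630 billion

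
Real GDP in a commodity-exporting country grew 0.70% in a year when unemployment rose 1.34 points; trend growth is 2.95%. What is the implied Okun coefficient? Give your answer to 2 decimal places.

Growth form: g_Y = g_Y* - β × Δu, so β = (g_Y* - g_Y)/Δu.
β = (2.95 - 0.7)/1.34 = 2.25/1.34 = 1.68.

β ≈ 1.68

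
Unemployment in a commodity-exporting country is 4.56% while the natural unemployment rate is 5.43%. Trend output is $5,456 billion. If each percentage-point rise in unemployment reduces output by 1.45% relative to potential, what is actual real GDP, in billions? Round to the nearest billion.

Unemployment gap = 4.56 - 5.43 = -0.87 points, so the output gap is -1.45 × (-0.87) = 1.2615%.
Actual GDP = 5456 × (1 + 1.2615/100) = 5456 × 1.012615 ≈ 5525 billion.

$5,525 billion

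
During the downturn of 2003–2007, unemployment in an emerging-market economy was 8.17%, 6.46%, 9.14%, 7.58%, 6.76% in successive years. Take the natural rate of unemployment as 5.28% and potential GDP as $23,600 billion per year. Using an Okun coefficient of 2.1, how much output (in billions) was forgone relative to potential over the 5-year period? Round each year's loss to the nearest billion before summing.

Year 2003: gap = -2.1 × (8.17 - 5.28) = -6.069%, loss ≈ 23600 × 6.069/100 ≈ 1432.
Year 2004: gap = -2.1 × (6.46 - 5.28) = -2.478%, loss ≈ 23600 × 2.478/100 ≈ 585.
Year 2005: gap = -2.1 × (9.14 - 5.28) = -8.106%, loss ≈ 23600 × 8.106/100 ≈ 1913.
Year 2006: gap = -2.1 × (7.58 - 5.28) = -4.83%, loss ≈ 23600 × 4.83/100 ≈ 1140.
Year 2007: gap = -2.1 × (6.76 - 5.28) = -3.108%, loss ≈ 23600 × 3.108/100 ≈ 733.
Total lost output = 1432 + 585 + 1913 + 1140 + 733 = 5803 billion.

$5,803 billion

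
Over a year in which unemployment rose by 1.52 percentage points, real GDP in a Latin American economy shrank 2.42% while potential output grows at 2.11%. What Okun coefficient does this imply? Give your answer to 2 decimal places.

Growth form: g_Y = g_Y* - β × Δu, so β = (g_Y* - g_Y)/Δu.
β = (2.11 + 2.42)/1.52 = 4.53/1.52 = 2.98.

β ≈ 2.98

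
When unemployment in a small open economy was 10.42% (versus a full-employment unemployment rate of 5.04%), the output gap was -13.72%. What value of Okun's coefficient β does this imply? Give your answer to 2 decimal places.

Okun's law: output gap = -β × (u - u*).
-13.72 = -β × (10.42 - 5.04) = -β × 5.38, so β = 13.72/5.38 = 2.55.

β ≈ 2.55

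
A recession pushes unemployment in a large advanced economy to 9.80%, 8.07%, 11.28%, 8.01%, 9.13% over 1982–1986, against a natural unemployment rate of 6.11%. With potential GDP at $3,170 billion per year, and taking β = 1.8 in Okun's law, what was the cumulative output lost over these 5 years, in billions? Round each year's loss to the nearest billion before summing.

Year 1982: gap = -1.8 × (9.8 - 6.11) = -6.642%, loss ≈ 3170 × 6.642/100 ≈ 211.
Year 1983: gap = -1.8 × (8.07 - 6.11) = -3.528%, loss ≈ 3170 × 3.528/100 ≈ 112.
Year 1984: gap = -1.8 × (11.28 - 6.11) = -9.306%, loss ≈ 3170 × 9.306/100 ≈ 295.
Year 1985: gap = -1.8 × (8.01 - 6.11) = -3.42%, loss ≈ 3170 × 3.42/100 ≈ 108.
Year 1986: gap = -1.8 × (9.13 - 6.11) = -5.436%, loss ≈ 3170 × 5.436/100 ≈ 172.
Total lost output = 211 + 112 + 295 + 108 + 172 = 898 billion.

$898 billion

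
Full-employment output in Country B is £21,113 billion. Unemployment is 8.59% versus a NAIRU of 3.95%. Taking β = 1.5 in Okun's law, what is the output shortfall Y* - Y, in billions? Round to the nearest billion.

£1,469 billion

Output gap = -1.5 × (8.59 - 3.95) = -1.5 × 4.64 = -6.96%.
Actual GDP ≈ 21113 × 0.9304 ≈ 19644 billion, so the shortfall is 21113 - 19644 = 1469 billion.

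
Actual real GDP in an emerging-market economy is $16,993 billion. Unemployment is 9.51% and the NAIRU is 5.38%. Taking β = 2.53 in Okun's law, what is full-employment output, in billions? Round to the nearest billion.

$18,976 billion

Unemployment gap = 9.51 - 5.38 = 4.13 points, so output gap = -2.53 × 4.13 = -10.4489%.
Since Y = Y* × (1 + gap/100), Y* = 16993/0.895511 ≈ 18976 billion.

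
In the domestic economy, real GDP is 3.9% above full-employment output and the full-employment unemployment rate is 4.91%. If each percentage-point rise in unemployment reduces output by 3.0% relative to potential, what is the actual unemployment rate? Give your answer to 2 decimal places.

From Okun's law, u - u* = -(output gap)/β = -(3.9)/3.0 = -1.3 points.
So u = 4.91 - 1.3 = 3.61%.

3.61%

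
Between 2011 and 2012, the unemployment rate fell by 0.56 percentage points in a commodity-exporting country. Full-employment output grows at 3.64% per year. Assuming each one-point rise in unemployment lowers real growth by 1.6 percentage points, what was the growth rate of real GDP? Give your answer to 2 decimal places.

4.54%

Growth-rate Okun's law: g_Y = g_Y* - β × Δu.
g_Y = 3.64 - 1.6 × (-0.56) = 3.64 + 0.896 = 4.536%, i.e. 4.54% to 2 d.p.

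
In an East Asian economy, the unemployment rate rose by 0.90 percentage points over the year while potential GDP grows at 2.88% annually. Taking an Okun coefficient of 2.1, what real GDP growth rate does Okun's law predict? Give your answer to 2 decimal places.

0.99%

Growth-rate Okun's law: g_Y = g_Y* - β × Δu.
g_Y = 2.88 - 2.1 × (0.90) = 2.88 - 1.89 = 0.99%, i.e. 0.99% to 2 d.p.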